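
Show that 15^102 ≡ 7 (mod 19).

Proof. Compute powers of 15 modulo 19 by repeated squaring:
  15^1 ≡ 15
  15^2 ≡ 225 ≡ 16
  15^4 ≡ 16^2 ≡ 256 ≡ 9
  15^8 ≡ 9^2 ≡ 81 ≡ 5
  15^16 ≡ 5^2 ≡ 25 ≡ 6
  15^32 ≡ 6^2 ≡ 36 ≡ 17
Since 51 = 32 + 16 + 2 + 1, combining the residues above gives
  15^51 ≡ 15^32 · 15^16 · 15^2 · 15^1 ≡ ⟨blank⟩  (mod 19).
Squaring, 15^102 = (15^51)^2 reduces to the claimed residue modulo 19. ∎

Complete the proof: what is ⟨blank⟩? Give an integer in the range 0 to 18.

8

Multiply the listed residues: 17 · 6 · 16 · 15 = 102 → 1632 → 24480.
Reducing modulo 19: 24480 = 1288·19 + 8, so 15^51 ≡ 8.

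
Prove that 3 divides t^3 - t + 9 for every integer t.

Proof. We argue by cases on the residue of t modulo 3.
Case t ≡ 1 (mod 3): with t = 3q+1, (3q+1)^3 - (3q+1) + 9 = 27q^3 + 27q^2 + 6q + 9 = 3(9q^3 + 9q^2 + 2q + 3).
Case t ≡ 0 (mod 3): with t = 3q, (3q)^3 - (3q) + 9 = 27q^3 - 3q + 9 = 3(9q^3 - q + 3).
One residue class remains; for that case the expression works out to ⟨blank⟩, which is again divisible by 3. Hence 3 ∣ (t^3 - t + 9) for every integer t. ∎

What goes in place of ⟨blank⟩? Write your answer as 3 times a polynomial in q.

Only t ≡ 2 (mod 3) is unaccounted for. Put t = 3q+2:
(3q+2)^3 - (3q+2) + 9 expands to 27q^3 + 54q^2 + 33q + 15,
and factoring out 3 leaves 3(9q^3 + 18q^2 + 11q + 5).

3(9q^3 + 18q^2 + 11q + 5)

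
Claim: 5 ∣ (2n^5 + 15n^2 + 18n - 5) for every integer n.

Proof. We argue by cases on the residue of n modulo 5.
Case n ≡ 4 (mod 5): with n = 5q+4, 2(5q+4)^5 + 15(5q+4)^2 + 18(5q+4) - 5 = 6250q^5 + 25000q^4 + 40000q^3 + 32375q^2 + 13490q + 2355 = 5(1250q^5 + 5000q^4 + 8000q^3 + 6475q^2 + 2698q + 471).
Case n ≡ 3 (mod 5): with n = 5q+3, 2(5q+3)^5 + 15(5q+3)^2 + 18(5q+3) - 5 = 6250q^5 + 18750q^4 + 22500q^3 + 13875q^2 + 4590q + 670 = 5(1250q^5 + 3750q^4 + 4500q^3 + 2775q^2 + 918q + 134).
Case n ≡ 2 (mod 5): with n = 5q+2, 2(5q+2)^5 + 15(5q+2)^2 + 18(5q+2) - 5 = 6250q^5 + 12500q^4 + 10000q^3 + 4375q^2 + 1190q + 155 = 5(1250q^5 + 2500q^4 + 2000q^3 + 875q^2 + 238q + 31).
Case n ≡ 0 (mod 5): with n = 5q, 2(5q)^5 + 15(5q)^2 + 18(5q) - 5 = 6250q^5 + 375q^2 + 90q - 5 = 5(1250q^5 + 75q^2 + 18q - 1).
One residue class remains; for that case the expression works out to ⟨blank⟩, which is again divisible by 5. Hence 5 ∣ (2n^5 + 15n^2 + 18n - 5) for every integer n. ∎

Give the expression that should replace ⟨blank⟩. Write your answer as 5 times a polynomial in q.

5(1250q^5 + 1250q^4 + 500q^3 + 175q^2 + 58q + 6)

The residues treated are {4, 3, 2, 0}, so the missing case is n ≡ 1 (mod 5); write n = 5q+1.
Then 2(5q+1)^5 + 15(5q+1)^2 + 18(5q+1) - 5 = 6250q^5 + 6250q^4 + 2500q^3 + 875q^2 + 290q + 30 = 5(1250q^5 + 1250q^4 + 500q^3 + 175q^2 + 58q + 6).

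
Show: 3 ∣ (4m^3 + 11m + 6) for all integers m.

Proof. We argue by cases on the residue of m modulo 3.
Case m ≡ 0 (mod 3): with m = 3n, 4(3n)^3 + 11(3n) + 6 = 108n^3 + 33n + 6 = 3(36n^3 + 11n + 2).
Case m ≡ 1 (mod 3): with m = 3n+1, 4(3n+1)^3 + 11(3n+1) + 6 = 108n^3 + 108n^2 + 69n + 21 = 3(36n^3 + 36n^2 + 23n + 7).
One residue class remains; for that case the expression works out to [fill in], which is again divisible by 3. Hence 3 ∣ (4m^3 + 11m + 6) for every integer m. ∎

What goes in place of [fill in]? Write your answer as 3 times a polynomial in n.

3(36n^3 + 72n^2 + 59n + 20)

Only m ≡ 2 (mod 3) is unaccounted for. Put m = 3n+2:
4(3n+2)^3 + 11(3n+2) + 6 expands to 108n^3 + 216n^2 + 177n + 60,
and factoring out 3 leaves 3(36n^3 + 72n^2 + 59n + 20).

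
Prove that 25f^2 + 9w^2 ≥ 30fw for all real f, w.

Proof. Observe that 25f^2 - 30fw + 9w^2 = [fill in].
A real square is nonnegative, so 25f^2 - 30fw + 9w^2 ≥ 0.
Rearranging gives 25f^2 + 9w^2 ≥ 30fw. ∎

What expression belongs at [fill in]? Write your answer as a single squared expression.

(5f - 3w)^2

The leading and trailing coefficients are 5^2 and 3^2, and 30 = 2·5·3, so the trinomial is (5f - 3w)^2.
Hence 25f^2 - 30fw + 9w^2 ≥ 0.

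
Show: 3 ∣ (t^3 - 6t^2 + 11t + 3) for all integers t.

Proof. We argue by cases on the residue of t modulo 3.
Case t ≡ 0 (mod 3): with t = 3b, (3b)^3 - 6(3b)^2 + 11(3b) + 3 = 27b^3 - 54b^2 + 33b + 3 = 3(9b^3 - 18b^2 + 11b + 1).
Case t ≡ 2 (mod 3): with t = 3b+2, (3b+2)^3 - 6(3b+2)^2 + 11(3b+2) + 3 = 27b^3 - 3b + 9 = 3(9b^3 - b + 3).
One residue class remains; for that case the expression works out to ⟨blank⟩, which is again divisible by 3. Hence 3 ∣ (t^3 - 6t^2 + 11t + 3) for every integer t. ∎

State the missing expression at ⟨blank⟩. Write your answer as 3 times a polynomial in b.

The residues treated are {0, 2}, so the missing case is t ≡ 1 (mod 3); write t = 3b+1.
Then (3b+1)^3 - 6(3b+1)^2 + 11(3b+1) + 3 = 27b^3 - 27b^2 + 6b + 9 = 3(9b^3 - 9b^2 + 2b + 3).

3(9b^3 - 9b^2 + 2b + 3)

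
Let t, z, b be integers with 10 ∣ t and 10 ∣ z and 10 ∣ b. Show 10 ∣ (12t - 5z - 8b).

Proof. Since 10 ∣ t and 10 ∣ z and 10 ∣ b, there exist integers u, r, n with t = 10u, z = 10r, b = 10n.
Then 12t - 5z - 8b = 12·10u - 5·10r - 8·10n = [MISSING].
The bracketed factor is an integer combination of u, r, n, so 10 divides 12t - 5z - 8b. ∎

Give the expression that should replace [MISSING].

Pull the common 10 out of every term: 12·10u - 5·10r - 8·10n = 10(-8n - 5r + 12u).
-8n - 5r + 12u is an integer, which exhibits the divisibility.

10(-8n - 5r + 12u)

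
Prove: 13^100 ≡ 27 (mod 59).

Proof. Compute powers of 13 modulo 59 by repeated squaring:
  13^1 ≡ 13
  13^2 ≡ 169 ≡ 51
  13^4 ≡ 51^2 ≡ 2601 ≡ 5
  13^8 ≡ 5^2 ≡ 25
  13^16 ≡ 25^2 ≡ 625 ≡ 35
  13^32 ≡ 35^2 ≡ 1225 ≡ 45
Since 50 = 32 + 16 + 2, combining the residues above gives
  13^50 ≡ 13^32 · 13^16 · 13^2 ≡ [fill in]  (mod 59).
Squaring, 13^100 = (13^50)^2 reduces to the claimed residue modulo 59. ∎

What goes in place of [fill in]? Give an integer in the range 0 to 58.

26

Multiply the listed residues: 45 · 35 · 51 = 1575 → 80325.
Reducing modulo 59: 80325 = 1361·59 + 26, so 13^50 ≡ 26.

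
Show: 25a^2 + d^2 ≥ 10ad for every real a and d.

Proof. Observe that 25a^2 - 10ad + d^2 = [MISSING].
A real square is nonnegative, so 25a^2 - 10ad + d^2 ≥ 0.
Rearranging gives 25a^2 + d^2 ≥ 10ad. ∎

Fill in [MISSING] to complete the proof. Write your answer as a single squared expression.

The leading and trailing coefficients are 5^2 and 1^2, and 10 = 2·5·1, so the trinomial is (5a - d)^2.
Hence 25a^2 - 10ad + d^2 ≥ 0.

(5a - d)^2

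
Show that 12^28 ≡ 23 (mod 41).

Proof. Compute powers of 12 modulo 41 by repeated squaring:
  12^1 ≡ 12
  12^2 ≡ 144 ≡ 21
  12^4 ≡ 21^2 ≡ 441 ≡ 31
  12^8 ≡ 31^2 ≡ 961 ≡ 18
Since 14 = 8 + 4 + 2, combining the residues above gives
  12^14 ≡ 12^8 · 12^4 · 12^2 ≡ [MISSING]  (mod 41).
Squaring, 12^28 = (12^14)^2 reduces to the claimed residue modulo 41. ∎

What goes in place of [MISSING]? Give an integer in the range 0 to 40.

Multiply the listed residues: 18 · 31 · 21 = 558 → 11718.
Reducing modulo 41: 11718 = 285·41 + 33, so 12^14 ≡ 33.

33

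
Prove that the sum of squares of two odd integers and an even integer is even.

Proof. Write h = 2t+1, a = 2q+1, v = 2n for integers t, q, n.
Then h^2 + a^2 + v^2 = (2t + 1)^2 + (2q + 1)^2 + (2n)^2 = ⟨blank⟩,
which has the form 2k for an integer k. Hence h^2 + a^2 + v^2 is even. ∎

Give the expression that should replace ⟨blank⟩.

2(2n^2 + 2q^2 + 2q + 2t^2 + 2t + 1)

(2t + 1)^2 + (2q + 1)^2 + (2n)^2 = 4n^2 + 4q^2 + 4q + 4t^2 + 4t + 2
= 2(2n^2 + 2q^2 + 2q + 2t^2 + 2t + 1).
Since 2n^2 + 2q^2 + 2q + 2t^2 + 2t + 1 is an integer, the sum of squares is of the form 2k for an integer k.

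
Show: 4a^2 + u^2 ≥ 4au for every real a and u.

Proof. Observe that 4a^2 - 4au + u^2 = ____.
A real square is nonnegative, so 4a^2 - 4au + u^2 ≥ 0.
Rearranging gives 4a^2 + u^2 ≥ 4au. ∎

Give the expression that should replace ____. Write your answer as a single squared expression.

(2a - u)^2

The leading and trailing coefficients are 2^2 and 1^2, and 4 = 2·2·1, so the trinomial is (2a - u)^2.
Hence 4a^2 - 4au + u^2 ≥ 0.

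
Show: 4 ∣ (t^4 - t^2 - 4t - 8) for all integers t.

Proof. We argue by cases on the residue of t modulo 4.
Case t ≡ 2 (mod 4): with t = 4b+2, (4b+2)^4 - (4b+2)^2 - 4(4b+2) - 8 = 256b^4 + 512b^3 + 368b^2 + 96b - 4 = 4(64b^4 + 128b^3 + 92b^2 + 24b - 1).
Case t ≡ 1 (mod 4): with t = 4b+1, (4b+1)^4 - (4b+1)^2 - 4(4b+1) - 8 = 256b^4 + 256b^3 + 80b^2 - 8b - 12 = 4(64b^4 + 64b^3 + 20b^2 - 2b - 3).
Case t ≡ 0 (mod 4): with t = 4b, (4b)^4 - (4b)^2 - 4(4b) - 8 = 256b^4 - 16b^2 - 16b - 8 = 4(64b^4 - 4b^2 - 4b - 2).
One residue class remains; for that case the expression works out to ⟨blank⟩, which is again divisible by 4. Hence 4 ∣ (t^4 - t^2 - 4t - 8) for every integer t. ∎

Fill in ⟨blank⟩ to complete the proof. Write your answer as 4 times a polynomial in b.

The residues treated are {2, 1, 0}, so the missing case is t ≡ 3 (mod 4); write t = 4b+3.
Then (4b+3)^4 - (4b+3)^2 - 4(4b+3) - 8 = 256b^4 + 768b^3 + 848b^2 + 392b + 52 = 4(64b^4 + 192b^3 + 212b^2 + 98b + 13).

4(64b^4 + 192b^3 + 212b^2 + 98b + 13)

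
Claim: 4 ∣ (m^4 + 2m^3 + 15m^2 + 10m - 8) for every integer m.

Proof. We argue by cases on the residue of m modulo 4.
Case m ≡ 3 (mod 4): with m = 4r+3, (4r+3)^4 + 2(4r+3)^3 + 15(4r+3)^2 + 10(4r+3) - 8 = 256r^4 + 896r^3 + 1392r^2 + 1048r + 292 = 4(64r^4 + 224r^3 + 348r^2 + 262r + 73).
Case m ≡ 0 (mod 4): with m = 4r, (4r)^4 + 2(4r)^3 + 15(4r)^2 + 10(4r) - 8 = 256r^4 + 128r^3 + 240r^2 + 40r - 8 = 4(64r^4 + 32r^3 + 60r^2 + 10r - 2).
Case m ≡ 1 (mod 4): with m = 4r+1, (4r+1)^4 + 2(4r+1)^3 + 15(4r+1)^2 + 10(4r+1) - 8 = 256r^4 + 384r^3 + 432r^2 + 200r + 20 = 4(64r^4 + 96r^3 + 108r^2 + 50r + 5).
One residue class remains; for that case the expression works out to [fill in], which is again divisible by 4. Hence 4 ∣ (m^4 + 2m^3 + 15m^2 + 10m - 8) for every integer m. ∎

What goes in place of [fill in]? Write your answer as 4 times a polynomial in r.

4(64r^4 + 160r^3 + 204r^2 + 126r + 26)

Only m ≡ 2 (mod 4) is unaccounted for. Put m = 4r+2:
(4r+2)^4 + 2(4r+2)^3 + 15(4r+2)^2 + 10(4r+2) - 8 expands to 256r^4 + 640r^3 + 816r^2 + 504r + 104,
and factoring out 4 leaves 4(64r^4 + 160r^3 + 204r^2 + 126r + 26).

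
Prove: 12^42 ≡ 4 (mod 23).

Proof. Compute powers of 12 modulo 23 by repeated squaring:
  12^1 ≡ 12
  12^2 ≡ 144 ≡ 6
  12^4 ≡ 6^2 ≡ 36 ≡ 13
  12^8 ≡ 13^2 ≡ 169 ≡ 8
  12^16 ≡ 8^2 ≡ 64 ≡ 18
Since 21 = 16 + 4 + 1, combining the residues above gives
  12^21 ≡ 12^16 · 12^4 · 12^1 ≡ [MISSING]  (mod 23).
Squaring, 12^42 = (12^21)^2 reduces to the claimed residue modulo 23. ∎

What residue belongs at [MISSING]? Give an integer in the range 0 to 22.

12^16 · 12^4 · 12^1 ≡ 18 · 13 · 12 = 2808.
2808 mod 23 = 2, so 12^21 ≡ 2 (mod 23).

2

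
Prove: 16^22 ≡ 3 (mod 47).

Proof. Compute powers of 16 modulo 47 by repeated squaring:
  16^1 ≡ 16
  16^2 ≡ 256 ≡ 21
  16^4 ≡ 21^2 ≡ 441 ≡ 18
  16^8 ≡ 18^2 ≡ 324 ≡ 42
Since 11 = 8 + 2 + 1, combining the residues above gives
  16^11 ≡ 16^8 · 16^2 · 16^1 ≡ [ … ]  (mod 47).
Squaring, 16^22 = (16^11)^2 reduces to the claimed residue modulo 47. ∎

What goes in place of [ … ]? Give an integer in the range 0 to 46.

12

Multiply the listed residues: 42 · 21 · 16 = 882 → 14112.
Reducing modulo 47: 14112 = 300·47 + 12, so 16^11 ≡ 12.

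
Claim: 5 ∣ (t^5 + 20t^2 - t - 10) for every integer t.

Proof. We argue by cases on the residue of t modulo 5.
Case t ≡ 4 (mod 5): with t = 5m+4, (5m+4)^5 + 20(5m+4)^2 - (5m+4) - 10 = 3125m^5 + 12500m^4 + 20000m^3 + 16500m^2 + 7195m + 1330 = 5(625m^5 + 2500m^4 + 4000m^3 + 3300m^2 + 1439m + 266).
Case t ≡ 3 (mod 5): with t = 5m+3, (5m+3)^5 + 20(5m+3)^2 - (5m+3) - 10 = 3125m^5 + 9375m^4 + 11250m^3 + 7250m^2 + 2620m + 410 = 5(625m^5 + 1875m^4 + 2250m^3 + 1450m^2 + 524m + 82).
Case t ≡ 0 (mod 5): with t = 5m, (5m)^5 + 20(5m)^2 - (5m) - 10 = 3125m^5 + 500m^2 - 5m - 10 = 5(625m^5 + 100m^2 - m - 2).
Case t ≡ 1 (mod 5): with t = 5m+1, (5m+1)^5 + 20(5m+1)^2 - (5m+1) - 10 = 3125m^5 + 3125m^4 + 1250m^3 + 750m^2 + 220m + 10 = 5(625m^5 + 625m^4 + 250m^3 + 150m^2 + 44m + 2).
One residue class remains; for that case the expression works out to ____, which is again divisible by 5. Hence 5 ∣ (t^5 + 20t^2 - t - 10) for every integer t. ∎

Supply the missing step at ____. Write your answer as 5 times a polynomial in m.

5(625m^5 + 1250m^4 + 1000m^3 + 500m^2 + 159m + 20)

The residues treated are {4, 3, 0, 1}, so the missing case is t ≡ 2 (mod 5); write t = 5m+2.
Then (5m+2)^5 + 20(5m+2)^2 - (5m+2) - 10 = 3125m^5 + 6250m^4 + 5000m^3 + 2500m^2 + 795m + 100 = 5(625m^5 + 1250m^4 + 1000m^3 + 500m^2 + 159m + 20).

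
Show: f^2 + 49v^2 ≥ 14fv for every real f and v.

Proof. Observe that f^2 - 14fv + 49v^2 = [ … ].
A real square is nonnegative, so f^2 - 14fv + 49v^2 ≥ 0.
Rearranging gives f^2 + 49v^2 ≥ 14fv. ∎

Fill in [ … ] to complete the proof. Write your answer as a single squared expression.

(f - 7v)^2

f^2 - 14fv + 49v^2 is a perfect-square trinomial: the outer terms are (f)^2 and (7v)^2, and the cross term is -2·f·7v.
So f^2 - 14fv + 49v^2 = (f - 7v)^2 ≥ 0.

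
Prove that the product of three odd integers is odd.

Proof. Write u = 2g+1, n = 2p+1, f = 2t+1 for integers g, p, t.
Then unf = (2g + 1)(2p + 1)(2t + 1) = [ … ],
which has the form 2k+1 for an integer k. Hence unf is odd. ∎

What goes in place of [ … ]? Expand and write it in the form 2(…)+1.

Expanding: (2g + 1)(2p + 1)(2t + 1) = 8gpt + 4gp + 4gt + 2g + 4pt + 2p + 2t + 1.
Every term except the constant is even, so this is 2(4gpt + 2gp + 2gt + g + 2pt + p + t) + 1,
and 4gpt + 2gp + 2gt + g + 2pt + p + t ∈ ℤ gives the required form.

2(4gpt + 2gp + 2gt + g + 2pt + p + t) + 1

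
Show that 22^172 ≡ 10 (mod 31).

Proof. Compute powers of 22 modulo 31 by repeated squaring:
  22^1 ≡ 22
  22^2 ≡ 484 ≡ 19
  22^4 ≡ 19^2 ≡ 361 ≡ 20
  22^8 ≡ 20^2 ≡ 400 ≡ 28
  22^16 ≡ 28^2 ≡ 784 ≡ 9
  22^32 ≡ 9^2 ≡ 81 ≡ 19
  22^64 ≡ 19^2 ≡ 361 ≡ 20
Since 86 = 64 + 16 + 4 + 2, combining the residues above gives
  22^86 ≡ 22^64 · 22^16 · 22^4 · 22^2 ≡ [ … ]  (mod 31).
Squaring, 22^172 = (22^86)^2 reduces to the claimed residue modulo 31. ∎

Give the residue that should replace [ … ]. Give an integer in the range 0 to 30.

14

Multiply the listed residues: 20 · 9 · 20 · 19 = 180 → 3600 → 68400.
Reducing modulo 31: 68400 = 2206·31 + 14, so 22^86 ≡ 14.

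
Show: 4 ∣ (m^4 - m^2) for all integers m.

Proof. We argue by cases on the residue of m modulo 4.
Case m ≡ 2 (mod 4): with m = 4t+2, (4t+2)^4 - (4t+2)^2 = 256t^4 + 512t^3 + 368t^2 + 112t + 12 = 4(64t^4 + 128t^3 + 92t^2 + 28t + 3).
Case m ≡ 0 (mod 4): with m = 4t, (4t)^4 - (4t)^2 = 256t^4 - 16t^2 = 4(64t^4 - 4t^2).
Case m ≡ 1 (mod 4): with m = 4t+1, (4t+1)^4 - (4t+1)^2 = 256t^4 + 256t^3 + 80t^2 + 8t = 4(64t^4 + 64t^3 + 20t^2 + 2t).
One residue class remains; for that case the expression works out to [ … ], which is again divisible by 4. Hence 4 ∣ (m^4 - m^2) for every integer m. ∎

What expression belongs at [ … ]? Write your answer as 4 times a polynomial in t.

Only m ≡ 3 (mod 4) is unaccounted for. Put m = 4t+3:
(4t+3)^4 - (4t+3)^2 expands to 256t^4 + 768t^3 + 848t^2 + 408t + 72,
and factoring out 4 leaves 4(64t^4 + 192t^3 + 212t^2 + 102t + 18).

4(64t^4 + 192t^3 + 212t^2 + 102t + 18)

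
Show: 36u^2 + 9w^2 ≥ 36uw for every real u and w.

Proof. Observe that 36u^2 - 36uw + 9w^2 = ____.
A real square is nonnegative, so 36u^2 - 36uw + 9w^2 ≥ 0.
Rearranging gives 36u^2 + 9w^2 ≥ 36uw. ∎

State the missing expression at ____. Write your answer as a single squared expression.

(6u - 3w)^2

The leading and trailing coefficients are 6^2 and 3^2, and 36 = 2·6·3, so the trinomial is (6u - 3w)^2.
Hence 36u^2 - 36uw + 9w^2 ≥ 0.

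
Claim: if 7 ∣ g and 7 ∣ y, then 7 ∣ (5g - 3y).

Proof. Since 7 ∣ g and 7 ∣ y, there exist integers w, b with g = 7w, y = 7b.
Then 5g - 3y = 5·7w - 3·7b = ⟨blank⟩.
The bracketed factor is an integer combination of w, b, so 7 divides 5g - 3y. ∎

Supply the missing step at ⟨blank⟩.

7(-3b + 5w)

Pull the common 7 out of every term: 5·7w - 3·7b = 7(-3b + 5w).
-3b + 5w is an integer, which exhibits the divisibility.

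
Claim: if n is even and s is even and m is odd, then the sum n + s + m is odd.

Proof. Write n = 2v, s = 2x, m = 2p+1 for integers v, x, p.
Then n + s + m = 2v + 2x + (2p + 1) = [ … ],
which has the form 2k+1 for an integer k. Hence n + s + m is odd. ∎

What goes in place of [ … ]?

2(p + v + x) + 1

Expanding: 2v + 2x + (2p + 1) = 2p + 2v + 2x + 1.
Every term except the constant is even, so this is 2(p + v + x) + 1,
and p + v + x ∈ ℤ gives the required form.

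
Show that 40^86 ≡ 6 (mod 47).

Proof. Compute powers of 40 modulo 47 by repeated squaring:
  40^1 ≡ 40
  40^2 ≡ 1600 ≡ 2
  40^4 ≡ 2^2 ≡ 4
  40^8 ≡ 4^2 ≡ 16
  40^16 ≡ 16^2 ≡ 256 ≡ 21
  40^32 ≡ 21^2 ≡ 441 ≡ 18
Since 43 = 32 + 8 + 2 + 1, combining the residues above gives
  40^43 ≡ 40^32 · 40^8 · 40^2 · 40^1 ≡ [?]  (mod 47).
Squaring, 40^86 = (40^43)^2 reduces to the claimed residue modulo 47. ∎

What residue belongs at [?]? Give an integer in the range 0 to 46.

Multiply the listed residues: 18 · 16 · 2 · 40 = 288 → 576 → 23040.
Reducing modulo 47: 23040 = 490·47 + 10, so 40^43 ≡ 10.

10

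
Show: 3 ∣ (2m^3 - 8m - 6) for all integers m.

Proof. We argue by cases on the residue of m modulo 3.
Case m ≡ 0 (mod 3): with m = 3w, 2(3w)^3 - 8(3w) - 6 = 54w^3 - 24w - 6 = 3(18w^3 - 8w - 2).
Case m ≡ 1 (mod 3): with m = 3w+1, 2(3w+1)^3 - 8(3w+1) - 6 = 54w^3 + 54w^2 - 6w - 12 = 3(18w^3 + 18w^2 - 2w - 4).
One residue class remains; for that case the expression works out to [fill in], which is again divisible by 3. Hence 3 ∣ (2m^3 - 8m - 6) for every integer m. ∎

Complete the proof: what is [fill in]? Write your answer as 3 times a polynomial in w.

3(18w^3 + 36w^2 + 16w - 2)

The residues treated are {0, 1}, so the missing case is m ≡ 2 (mod 3); write m = 3w+2.
Then 2(3w+2)^3 - 8(3w+2) - 6 = 54w^3 + 108w^2 + 48w - 6 = 3(18w^3 + 36w^2 + 16w - 2).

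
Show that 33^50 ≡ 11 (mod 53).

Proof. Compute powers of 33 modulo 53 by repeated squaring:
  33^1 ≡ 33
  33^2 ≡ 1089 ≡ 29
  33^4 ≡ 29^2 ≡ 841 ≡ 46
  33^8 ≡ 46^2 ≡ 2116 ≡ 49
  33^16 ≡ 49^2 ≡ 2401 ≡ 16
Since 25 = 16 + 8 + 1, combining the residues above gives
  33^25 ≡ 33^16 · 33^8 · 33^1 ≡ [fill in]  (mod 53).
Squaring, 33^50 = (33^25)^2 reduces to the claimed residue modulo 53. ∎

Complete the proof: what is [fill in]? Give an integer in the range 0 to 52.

Multiply the listed residues: 16 · 49 · 33 = 784 → 25872.
Reducing modulo 53: 25872 = 488·53 + 8, so 33^25 ≡ 8.

8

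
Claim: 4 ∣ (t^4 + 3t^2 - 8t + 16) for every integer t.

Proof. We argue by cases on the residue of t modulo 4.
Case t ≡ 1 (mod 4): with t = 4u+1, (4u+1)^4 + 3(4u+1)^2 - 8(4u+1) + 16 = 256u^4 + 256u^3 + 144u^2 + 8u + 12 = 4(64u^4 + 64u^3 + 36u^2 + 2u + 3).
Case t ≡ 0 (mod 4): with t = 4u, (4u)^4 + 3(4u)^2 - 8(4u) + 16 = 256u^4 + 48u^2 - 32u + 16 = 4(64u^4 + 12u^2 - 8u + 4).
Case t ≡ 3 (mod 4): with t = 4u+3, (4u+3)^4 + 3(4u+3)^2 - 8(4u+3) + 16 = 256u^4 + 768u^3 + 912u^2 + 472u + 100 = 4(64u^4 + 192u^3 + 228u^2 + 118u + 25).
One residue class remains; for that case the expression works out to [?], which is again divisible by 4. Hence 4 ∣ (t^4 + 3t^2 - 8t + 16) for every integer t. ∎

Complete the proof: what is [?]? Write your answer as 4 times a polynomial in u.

4(64u^4 + 128u^3 + 108u^2 + 36u + 7)

The residues treated are {1, 0, 3}, so the missing case is t ≡ 2 (mod 4); write t = 4u+2.
Then (4u+2)^4 + 3(4u+2)^2 - 8(4u+2) + 16 = 256u^4 + 512u^3 + 432u^2 + 144u + 28 = 4(64u^4 + 128u^3 + 108u^2 + 36u + 7).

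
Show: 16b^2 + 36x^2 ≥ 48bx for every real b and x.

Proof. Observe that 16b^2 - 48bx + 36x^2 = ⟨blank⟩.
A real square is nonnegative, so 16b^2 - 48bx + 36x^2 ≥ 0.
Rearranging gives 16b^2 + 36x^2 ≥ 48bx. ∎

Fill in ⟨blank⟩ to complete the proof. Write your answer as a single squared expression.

(4b - 6x)^2

16b^2 - 48bx + 36x^2 is a perfect-square trinomial: the outer terms are (4b)^2 and (6x)^2, and the cross term is -2·4b·6x.
So 16b^2 - 48bx + 36x^2 = (4b - 6x)^2 ≥ 0.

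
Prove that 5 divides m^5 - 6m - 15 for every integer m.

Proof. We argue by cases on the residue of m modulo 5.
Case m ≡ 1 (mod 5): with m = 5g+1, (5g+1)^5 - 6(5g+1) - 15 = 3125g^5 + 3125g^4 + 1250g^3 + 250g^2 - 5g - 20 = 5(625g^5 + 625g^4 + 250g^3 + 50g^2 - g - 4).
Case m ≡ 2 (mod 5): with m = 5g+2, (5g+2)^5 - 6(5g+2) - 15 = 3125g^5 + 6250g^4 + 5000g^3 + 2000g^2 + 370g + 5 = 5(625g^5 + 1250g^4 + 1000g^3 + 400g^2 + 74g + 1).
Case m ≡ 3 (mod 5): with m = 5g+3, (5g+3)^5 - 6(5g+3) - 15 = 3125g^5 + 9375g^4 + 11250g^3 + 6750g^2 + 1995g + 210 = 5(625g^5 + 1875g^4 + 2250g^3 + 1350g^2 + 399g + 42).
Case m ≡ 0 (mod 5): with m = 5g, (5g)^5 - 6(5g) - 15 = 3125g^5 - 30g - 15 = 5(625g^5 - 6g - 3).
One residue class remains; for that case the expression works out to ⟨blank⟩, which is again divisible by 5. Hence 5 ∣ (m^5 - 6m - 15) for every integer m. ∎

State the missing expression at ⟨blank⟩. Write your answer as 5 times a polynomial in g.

Only m ≡ 4 (mod 5) is unaccounted for. Put m = 5g+4:
(5g+4)^5 - 6(5g+4) - 15 expands to 3125g^5 + 12500g^4 + 20000g^3 + 16000g^2 + 6370g + 985,
and factoring out 5 leaves 5(625g^5 + 2500g^4 + 4000g^3 + 3200g^2 + 1274g + 197).

5(625g^5 + 2500g^4 + 4000g^3 + 3200g^2 + 1274g + 197)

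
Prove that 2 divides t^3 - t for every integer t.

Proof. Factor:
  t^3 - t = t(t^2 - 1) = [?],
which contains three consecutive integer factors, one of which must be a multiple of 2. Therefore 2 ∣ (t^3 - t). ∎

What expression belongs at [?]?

(t - 1)t(t + 1)

t(t^2 - 1) = t(t - 1)(t + 1) = (t - 1)t(t + 1).
These three factors are consecutive integers, so their product is divisible by 2.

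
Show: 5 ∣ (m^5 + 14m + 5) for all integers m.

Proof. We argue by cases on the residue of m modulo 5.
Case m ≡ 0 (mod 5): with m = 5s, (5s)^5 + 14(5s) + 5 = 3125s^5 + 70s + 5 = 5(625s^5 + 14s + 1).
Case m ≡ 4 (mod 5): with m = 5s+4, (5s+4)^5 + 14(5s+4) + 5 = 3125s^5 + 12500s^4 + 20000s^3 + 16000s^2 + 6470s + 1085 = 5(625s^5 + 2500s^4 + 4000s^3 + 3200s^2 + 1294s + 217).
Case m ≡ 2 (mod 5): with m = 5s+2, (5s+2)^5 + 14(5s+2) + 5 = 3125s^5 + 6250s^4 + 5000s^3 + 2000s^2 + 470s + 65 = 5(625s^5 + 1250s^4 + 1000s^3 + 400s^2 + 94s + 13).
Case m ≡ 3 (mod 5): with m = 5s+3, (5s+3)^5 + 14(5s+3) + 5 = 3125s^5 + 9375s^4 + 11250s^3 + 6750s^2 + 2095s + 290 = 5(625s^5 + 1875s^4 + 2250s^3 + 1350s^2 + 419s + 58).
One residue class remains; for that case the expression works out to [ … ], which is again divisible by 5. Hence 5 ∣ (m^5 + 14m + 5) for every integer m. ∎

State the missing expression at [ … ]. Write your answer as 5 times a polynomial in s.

5(625s^5 + 625s^4 + 250s^3 + 50s^2 + 19s + 4)

The residues treated are {0, 4, 2, 3}, so the missing case is m ≡ 1 (mod 5); write m = 5s+1.
Then (5s+1)^5 + 14(5s+1) + 5 = 3125s^5 + 3125s^4 + 1250s^3 + 250s^2 + 95s + 20 = 5(625s^5 + 625s^4 + 250s^3 + 50s^2 + 19s + 4).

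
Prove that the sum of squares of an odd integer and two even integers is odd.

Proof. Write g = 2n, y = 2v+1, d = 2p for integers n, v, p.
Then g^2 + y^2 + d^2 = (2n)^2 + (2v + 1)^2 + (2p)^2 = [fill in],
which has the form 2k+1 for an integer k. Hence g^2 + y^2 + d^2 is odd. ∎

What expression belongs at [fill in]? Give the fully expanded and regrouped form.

(2n)^2 + (2v + 1)^2 + (2p)^2 = 4n^2 + 4p^2 + 4v^2 + 4v + 1
= 2(2n^2 + 2p^2 + 2v^2 + 2v) + 1.
Since 2n^2 + 2p^2 + 2v^2 + 2v is an integer, the sum of squares is of the form 2k+1 for an integer k.

2(2n^2 + 2p^2 + 2v^2 + 2v) + 1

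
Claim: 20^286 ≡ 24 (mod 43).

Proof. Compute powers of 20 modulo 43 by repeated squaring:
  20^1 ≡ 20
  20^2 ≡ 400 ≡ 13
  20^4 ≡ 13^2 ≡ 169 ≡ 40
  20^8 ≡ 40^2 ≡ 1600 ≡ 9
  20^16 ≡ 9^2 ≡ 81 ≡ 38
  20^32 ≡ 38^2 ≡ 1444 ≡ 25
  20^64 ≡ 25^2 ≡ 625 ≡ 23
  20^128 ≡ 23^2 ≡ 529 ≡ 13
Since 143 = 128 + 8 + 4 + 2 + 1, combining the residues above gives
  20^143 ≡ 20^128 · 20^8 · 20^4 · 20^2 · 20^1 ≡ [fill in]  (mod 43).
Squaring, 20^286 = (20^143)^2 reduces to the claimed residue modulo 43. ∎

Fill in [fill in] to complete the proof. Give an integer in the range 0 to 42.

Multiply the listed residues: 13 · 9 · 40 · 13 · 20 = 117 → 4680 → 60840 → 1216800.
Reducing modulo 43: 1216800 = 28297·43 + 29, so 20^143 ≡ 29.

29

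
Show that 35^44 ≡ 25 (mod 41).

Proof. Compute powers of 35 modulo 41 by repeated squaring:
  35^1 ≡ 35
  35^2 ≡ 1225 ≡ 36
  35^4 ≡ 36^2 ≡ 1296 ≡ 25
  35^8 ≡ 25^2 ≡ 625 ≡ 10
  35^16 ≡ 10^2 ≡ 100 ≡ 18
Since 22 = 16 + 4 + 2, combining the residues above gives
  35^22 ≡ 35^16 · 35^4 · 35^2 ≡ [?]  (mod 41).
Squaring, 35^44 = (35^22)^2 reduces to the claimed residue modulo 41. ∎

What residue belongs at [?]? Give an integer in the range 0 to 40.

5

35^16 · 35^4 · 35^2 ≡ 18 · 25 · 36 = 16200.
16200 mod 41 = 5, so 35^22 ≡ 5 (mod 41).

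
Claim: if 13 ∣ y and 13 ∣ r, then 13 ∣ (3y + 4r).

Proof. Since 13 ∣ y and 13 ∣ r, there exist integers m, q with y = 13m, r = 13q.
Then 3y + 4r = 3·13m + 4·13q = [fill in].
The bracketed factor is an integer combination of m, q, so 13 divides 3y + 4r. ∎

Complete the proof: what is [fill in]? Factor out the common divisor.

13(3m + 4q)

Pull the common 13 out of every term: 3·13m + 4·13q = 13(3m + 4q).
3m + 4q is an integer, which exhibits the divisibility.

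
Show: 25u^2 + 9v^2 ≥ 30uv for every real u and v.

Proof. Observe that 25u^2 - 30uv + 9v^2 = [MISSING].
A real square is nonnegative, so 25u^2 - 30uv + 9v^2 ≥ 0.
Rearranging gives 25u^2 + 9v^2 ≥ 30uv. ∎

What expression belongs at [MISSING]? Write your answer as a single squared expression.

The leading and trailing coefficients are 5^2 and 3^2, and 30 = 2·5·3, so the trinomial is (5u - 3v)^2.
Hence 25u^2 - 30uv + 9v^2 ≥ 0.

(5u - 3v)^2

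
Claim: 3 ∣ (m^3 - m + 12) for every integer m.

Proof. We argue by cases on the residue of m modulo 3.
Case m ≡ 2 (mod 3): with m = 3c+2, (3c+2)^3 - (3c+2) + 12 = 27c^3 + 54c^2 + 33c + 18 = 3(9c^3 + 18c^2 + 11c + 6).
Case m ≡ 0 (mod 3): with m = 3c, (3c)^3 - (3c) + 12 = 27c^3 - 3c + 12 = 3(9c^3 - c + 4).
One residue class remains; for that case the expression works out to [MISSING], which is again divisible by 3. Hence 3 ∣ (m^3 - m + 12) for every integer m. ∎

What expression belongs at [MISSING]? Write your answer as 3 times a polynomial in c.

The residues treated are {2, 0}, so the missing case is m ≡ 1 (mod 3); write m = 3c+1.
Then (3c+1)^3 - (3c+1) + 12 = 27c^3 + 27c^2 + 6c + 12 = 3(9c^3 + 9c^2 + 2c + 4).

3(9c^3 + 9c^2 + 2c + 4)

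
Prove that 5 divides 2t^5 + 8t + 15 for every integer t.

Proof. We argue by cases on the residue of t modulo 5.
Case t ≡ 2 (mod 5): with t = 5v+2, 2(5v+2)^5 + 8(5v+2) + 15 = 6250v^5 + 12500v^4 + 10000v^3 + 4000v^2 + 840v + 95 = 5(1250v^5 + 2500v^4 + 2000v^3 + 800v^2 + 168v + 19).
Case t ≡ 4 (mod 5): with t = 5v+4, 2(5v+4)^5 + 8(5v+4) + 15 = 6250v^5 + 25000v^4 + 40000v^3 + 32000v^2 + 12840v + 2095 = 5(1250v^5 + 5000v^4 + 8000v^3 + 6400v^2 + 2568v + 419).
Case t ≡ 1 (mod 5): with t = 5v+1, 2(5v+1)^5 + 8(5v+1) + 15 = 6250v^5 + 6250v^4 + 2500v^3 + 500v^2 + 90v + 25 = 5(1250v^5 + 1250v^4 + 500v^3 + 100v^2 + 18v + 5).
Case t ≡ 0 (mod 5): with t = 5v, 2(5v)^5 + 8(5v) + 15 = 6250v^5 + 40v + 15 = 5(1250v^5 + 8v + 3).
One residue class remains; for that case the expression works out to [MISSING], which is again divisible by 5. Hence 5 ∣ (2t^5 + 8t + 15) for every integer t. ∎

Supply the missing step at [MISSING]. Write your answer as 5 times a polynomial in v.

5(1250v^5 + 3750v^4 + 4500v^3 + 2700v^2 + 818v + 105)

Only t ≡ 3 (mod 5) is unaccounted for. Put t = 5v+3:
2(5v+3)^5 + 8(5v+3) + 15 expands to 6250v^5 + 18750v^4 + 22500v^3 + 13500v^2 + 4090v + 525,
and factoring out 5 leaves 5(1250v^5 + 3750v^4 + 4500v^3 + 2700v^2 + 818v + 105).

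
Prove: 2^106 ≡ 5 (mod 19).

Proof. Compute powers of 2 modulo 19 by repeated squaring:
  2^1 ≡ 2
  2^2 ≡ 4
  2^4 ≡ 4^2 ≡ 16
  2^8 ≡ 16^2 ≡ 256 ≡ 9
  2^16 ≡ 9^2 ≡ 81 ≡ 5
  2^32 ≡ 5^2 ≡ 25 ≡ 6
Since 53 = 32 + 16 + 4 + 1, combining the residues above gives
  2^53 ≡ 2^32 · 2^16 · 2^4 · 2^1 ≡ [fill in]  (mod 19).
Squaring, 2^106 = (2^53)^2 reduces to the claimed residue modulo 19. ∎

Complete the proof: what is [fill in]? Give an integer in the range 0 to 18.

10

Multiply the listed residues: 6 · 5 · 16 · 2 = 30 → 480 → 960.
Reducing modulo 19: 960 = 50·19 + 10, so 2^53 ≡ 10.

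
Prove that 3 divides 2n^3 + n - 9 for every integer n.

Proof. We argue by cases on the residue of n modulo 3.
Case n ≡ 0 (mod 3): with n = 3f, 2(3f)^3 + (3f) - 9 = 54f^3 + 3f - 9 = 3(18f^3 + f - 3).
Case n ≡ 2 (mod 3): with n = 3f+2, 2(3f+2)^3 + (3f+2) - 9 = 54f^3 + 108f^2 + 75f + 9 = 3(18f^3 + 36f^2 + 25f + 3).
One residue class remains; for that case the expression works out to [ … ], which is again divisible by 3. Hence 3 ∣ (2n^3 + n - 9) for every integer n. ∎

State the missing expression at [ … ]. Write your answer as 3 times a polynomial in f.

3(18f^3 + 18f^2 + 7f - 2)

The residues treated are {0, 2}, so the missing case is n ≡ 1 (mod 3); write n = 3f+1.
Then 2(3f+1)^3 + (3f+1) - 9 = 54f^3 + 54f^2 + 21f - 6 = 3(18f^3 + 18f^2 + 7f - 2).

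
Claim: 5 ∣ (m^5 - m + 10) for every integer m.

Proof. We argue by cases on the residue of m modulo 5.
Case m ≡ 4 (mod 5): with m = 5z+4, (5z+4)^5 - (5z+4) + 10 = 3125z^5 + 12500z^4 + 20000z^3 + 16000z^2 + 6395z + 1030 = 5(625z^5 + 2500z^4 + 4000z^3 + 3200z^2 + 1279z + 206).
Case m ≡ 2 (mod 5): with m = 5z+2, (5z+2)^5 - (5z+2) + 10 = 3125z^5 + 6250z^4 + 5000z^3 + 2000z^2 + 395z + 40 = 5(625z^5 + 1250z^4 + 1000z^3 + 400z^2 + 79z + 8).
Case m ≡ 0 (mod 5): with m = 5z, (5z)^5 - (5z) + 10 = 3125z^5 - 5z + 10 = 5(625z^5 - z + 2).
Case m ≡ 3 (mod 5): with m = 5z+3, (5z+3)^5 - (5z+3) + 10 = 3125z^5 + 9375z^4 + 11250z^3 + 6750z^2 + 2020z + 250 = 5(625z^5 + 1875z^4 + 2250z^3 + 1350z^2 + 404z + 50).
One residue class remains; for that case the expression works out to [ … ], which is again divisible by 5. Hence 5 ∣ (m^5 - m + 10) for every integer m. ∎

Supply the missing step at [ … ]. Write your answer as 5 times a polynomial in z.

Only m ≡ 1 (mod 5) is unaccounted for. Put m = 5z+1:
(5z+1)^5 - (5z+1) + 10 expands to 3125z^5 + 3125z^4 + 1250z^3 + 250z^2 + 20z + 10,
and factoring out 5 leaves 5(625z^5 + 625z^4 + 250z^3 + 50z^2 + 4z + 2).

5(625z^5 + 625z^4 + 250z^3 + 50z^2 + 4z + 2)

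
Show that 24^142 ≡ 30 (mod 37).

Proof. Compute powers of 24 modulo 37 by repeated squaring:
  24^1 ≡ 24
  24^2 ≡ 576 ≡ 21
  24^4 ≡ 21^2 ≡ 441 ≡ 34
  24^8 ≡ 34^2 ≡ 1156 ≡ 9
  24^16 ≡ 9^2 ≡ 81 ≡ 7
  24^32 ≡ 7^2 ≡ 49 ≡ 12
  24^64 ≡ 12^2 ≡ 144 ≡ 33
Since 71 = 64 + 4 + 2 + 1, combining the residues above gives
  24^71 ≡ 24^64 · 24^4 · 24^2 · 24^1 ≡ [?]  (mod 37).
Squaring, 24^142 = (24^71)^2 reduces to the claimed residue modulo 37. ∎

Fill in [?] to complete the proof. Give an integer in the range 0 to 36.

17

Multiply the listed residues: 33 · 34 · 21 · 24 = 1122 → 23562 → 565488.
Reducing modulo 37: 565488 = 15283·37 + 17, so 24^71 ≡ 17.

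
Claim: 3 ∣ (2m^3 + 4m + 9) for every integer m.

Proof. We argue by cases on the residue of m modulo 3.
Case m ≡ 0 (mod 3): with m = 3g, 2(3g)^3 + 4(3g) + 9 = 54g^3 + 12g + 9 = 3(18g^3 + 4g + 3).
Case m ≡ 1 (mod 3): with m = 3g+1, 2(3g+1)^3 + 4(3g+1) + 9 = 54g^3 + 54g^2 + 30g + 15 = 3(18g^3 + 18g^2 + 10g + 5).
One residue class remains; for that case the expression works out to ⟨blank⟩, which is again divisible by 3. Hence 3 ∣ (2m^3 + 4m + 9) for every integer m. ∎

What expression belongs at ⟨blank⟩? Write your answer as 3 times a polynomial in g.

3(18g^3 + 36g^2 + 28g + 11)

Only m ≡ 2 (mod 3) is unaccounted for. Put m = 3g+2:
2(3g+2)^3 + 4(3g+2) + 9 expands to 54g^3 + 108g^2 + 84g + 33,
and factoring out 3 leaves 3(18g^3 + 36g^2 + 28g + 11).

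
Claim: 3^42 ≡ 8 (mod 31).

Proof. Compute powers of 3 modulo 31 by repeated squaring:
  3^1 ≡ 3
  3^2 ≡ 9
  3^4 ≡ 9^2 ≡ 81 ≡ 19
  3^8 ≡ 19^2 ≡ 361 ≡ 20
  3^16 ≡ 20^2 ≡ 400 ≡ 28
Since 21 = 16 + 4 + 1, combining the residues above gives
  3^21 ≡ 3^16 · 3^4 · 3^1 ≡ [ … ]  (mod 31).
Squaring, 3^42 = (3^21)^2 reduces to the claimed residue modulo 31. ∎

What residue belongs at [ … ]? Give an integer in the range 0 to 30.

Multiply the listed residues: 28 · 19 · 3 = 532 → 1596.
Reducing modulo 31: 1596 = 51·31 + 15, so 3^21 ≡ 15.

15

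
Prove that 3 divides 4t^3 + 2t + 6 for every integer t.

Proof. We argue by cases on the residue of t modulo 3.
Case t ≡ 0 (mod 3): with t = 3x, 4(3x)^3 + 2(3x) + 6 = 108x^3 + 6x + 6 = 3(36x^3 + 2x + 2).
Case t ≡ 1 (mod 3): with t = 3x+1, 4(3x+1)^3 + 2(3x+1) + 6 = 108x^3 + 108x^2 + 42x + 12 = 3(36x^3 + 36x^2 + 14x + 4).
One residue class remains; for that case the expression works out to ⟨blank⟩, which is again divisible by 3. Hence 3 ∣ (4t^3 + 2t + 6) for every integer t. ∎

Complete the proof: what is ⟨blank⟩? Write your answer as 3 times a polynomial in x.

3(36x^3 + 72x^2 + 50x + 14)

The residues treated are {0, 1}, so the missing case is t ≡ 2 (mod 3); write t = 3x+2.
Then 4(3x+2)^3 + 2(3x+2) + 6 = 108x^3 + 216x^2 + 150x + 42 = 3(36x^3 + 72x^2 + 50x + 14).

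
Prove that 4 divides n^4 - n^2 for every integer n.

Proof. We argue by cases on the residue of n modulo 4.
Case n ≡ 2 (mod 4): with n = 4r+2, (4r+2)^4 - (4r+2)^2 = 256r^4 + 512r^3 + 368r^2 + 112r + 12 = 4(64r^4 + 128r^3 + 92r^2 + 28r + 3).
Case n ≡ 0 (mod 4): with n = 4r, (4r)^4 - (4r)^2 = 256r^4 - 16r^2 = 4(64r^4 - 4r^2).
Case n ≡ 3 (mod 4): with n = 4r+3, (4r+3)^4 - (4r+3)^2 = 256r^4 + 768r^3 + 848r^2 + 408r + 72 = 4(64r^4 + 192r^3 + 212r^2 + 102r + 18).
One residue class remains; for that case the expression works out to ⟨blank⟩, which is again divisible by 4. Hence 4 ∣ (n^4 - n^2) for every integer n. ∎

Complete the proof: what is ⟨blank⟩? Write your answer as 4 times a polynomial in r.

Only n ≡ 1 (mod 4) is unaccounted for. Put n = 4r+1:
(4r+1)^4 - (4r+1)^2 expands to 256r^4 + 256r^3 + 80r^2 + 8r,
and factoring out 4 leaves 4(64r^4 + 64r^3 + 20r^2 + 2r).

4(64r^4 + 64r^3 + 20r^2 + 2r)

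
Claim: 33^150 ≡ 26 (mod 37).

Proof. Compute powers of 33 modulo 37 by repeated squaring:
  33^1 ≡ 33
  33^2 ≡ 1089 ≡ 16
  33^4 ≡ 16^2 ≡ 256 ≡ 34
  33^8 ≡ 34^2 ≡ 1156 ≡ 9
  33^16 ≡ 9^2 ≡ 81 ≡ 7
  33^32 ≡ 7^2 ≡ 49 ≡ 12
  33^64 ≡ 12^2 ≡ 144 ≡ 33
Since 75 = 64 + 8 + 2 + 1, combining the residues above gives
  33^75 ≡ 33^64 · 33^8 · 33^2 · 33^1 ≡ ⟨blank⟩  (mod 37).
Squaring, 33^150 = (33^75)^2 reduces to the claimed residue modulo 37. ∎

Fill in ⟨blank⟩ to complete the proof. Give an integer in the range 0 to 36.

10

33^64 · 33^8 · 33^2 · 33^1 ≡ 33 · 9 · 16 · 33 = 156816.
156816 mod 37 = 10, so 33^75 ≡ 10 (mod 37).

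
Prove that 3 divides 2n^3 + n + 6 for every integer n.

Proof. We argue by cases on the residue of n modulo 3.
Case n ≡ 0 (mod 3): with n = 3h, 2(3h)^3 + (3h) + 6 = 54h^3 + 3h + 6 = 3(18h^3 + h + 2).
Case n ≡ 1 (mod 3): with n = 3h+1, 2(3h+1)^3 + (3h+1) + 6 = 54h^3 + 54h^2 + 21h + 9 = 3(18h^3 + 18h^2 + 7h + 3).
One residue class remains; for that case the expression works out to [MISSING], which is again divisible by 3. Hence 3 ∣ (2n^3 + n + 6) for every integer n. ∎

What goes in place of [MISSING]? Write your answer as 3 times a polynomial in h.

Only n ≡ 2 (mod 3) is unaccounted for. Put n = 3h+2:
2(3h+2)^3 + (3h+2) + 6 expands to 54h^3 + 108h^2 + 75h + 24,
and factoring out 3 leaves 3(18h^3 + 36h^2 + 25h + 8).

3(18h^3 + 36h^2 + 25h + 8)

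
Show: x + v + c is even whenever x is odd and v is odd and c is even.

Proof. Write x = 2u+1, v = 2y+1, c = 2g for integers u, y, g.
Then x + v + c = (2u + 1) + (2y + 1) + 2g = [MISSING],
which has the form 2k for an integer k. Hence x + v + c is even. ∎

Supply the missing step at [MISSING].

Expanding: (2u + 1) + (2y + 1) + 2g = 2g + 2u + 2y + 2.
Every term is even; pulling out the factor of 2 gives 2(g + u + y + 1).

2(g + u + y + 1)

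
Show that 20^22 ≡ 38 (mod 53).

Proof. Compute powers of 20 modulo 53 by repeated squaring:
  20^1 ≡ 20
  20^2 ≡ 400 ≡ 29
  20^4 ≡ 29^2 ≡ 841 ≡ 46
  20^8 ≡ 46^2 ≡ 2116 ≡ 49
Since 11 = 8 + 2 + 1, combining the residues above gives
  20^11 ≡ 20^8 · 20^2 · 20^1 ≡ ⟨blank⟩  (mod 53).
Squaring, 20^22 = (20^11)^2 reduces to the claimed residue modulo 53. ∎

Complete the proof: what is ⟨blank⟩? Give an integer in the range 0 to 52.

20^8 · 20^2 · 20^1 ≡ 49 · 29 · 20 = 28420.
28420 mod 53 = 12, so 20^11 ≡ 12 (mod 53).

12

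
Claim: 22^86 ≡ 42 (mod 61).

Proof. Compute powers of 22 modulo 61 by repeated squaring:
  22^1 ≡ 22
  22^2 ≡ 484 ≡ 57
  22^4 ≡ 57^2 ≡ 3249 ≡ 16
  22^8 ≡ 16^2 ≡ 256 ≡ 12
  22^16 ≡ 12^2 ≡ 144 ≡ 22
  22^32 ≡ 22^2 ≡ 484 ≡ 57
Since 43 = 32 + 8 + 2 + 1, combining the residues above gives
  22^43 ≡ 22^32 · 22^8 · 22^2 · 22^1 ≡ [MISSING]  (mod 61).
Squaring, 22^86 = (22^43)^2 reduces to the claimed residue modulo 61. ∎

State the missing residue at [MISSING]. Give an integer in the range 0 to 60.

15

Multiply the listed residues: 57 · 12 · 57 · 22 = 684 → 38988 → 857736.
Reducing modulo 61: 857736 = 14061·61 + 15, so 22^43 ≡ 15.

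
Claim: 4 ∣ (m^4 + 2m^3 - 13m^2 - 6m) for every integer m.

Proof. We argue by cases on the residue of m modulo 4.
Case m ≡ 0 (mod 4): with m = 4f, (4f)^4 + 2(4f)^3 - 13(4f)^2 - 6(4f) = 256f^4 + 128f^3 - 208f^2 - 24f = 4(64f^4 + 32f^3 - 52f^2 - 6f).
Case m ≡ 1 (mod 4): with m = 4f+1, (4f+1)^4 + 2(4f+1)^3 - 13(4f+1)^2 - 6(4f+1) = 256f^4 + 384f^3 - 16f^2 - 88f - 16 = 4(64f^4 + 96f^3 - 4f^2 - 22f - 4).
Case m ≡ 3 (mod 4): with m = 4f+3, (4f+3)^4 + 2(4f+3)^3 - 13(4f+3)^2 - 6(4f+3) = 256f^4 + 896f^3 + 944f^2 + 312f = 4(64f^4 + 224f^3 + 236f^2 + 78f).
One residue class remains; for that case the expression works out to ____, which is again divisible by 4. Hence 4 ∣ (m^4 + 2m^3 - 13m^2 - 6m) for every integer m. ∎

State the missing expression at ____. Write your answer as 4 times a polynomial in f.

The residues treated are {0, 1, 3}, so the missing case is m ≡ 2 (mod 4); write m = 4f+2.
Then (4f+2)^4 + 2(4f+2)^3 - 13(4f+2)^2 - 6(4f+2) = 256f^4 + 640f^3 + 368f^2 - 8f - 32 = 4(64f^4 + 160f^3 + 92f^2 - 2f - 8).

4(64f^4 + 160f^3 + 92f^2 - 2f - 8)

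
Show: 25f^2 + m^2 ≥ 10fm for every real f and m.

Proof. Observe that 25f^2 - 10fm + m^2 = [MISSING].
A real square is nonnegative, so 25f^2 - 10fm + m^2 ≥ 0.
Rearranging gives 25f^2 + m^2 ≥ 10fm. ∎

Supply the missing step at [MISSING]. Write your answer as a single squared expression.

(5f - m)^2

25f^2 - 10fm + m^2 is a perfect-square trinomial: the outer terms are (5f)^2 and (m)^2, and the cross term is -2·5f·m.
So 25f^2 - 10fm + m^2 = (5f - m)^2 ≥ 0.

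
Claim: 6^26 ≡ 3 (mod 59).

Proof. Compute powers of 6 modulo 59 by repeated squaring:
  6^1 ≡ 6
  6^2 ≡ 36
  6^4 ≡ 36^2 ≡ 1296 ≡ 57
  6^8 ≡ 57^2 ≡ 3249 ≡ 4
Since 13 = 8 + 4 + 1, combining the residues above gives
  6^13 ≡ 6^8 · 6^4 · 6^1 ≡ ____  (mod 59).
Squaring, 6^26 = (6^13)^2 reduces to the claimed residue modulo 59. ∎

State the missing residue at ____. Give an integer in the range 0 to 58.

11

6^8 · 6^4 · 6^1 ≡ 4 · 57 · 6 = 1368.
1368 mod 59 = 11, so 6^13 ≡ 11 (mod 59).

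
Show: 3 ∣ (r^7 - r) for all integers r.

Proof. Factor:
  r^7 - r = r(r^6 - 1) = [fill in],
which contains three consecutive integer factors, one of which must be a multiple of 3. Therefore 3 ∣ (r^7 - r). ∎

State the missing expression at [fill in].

(r - 1)r(r + 1)(r^4 + r^2 + 1)

r^6 - 1 = (r^2 - 1)(r^4 + r^2 + 1), and r^2 - 1 = (r-1)(r+1).
So r(r^6 - 1) = (r - 1)r(r + 1)(r^4 + r^2 + 1).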